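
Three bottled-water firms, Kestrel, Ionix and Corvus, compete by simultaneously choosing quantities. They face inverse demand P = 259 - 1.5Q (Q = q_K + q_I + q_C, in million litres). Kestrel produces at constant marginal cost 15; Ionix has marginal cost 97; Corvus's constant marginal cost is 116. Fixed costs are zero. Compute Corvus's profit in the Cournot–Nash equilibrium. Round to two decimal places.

Kestrel's profit: π_K = (259 - 1.5Q)q_K - (15q_K). Setting ∂π_K/∂q_K = 0: 244 - 3q_K - (3/2)(q_I + q_C) = 0.
Ionix's profit: π_I = (259 - 1.5Q)q_I - (97q_I). Setting ∂π_I/∂q_I = 0: 162 - 3q_I - (3/2)(q_K + q_C) = 0.
Corvus's profit: π_C = (259 - 1.5Q)q_C - (116q_C). Setting ∂π_C/∂q_C = 0: 143 - 3q_C - (3/2)(q_K + q_I) = 0.
Adding the 3 conditions: 549 − 3Q − 3Q = 0, i.e. Q = 183/2.
Back-substituting: q_K = (244 − 549/4)/(3/2) = 427/6, q_I = (162 − 549/4)/(3/2) = 33/2, q_C = (143 − 549/4)/(3/2) = 23/6.
Price P = 259 - (3/2)·(183/2) = 487/4.
Corvus's profit: (487/4 - 116)·(23/6) = 529/24.

22.04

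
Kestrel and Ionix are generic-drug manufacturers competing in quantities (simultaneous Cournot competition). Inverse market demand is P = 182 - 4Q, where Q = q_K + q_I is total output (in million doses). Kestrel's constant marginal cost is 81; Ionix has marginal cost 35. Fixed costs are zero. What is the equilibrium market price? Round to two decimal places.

99.33

Kestrel's profit: π_K = (182 - 4Q)q_K - (81q_K). Setting ∂π_K/∂q_K = 0: 101 - 8q_K - 4(q_I) = 0.
Ionix's profit: π_I = (182 - 4Q)q_I - (35q_I). Setting ∂π_I/∂q_I = 0: 147 - 8q_I - 4(q_K) = 0.
So q_K = (101 - 4q_I)/8 and q_I = (147 - 4q_K)/8.
Substituting one into the other gives q_K = 55/12 and q_I = 193/12.
Total output Q = 62/3, so price P = 182 - 4·(62/3) = 298/3.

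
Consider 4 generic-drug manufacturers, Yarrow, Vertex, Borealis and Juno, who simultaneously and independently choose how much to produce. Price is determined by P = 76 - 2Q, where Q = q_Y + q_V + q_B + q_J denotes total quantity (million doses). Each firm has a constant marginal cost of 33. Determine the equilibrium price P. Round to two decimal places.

A representative firm's profit is π_i = q_i(76 - 2Q) - 33q_i.
Setting ∂π_i/∂q_i = 0 with rivals' quantities fixed: 43 - 4q_i - 2·Σ_{j≠i} q_j = 0.
By symmetry each firm produces the same amount; substituting Σ_{j≠i} q_j = 3q_i yields q_i = 43/10.
Total output Q = 86/5, so price P = 76 - 2·(86/5) = 208/5.

41.60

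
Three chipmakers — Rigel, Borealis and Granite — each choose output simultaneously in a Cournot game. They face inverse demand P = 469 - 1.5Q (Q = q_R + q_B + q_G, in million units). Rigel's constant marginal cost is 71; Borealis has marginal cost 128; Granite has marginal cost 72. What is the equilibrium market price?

Rigel's profit: π_R = (469 - 1.5Q)q_R - (71q_R). Setting ∂π_R/∂q_R = 0: 398 - 3q_R - (3/2)(q_B + q_G) = 0.
Borealis's first-order condition: 341 - 3q_B - (3/2)(q_R + q_G) = 0.
Granite's first-order condition: 397 - 3q_G - (3/2)(q_R + q_B) = 0.
Adding the 3 first-order conditions: 1136 − 6Q = 0, so Q = 568/3.
Back-substituting: q_R = (398 − 284)/(3/2) = 76, q_B = (341 − 284)/(3/2) = 38, q_G = (397 − 284)/(3/2) = 226/3.
Total output Q = 568/3, so price P = 469 - (3/2)·(568/3) = 185.

185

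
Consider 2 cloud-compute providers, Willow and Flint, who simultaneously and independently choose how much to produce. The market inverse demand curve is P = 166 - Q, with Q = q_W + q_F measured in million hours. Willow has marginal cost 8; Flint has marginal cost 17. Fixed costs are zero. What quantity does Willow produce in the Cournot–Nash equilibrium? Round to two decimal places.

Willow's profit: π_W = (166 - Q)q_W - (8q_W). Setting ∂π_W/∂q_W = 0: 158 - 2q_W - (q_F) = 0.
Flint's profit: π_F = (166 - Q)q_F - (17q_F). Setting ∂π_F/∂q_F = 0: 149 - 2q_F - (q_W) = 0.
Best responses: q_W = (158 - q_F)/2, q_F = (149 - q_W)/2.
Substituting one into the other gives q_W = 167/3 and q_F = 140/3.

55.67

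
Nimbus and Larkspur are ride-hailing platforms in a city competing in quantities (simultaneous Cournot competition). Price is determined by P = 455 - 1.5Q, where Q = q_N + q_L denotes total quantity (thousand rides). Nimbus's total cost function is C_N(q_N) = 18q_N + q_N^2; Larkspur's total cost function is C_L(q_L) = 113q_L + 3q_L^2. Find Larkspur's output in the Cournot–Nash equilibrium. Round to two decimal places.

Nimbus's profit: π_N = (455 - 1.5Q)q_N - (18q_N + q_N²). Setting ∂π_N/∂q_N = 0: 437 - 5q_N - (3/2)(q_L) = 0.
Larkspur's profit: π_L = (455 - 1.5Q)q_L - (113q_L + 3q_L²). Setting ∂π_L/∂q_L = 0: 342 - 9q_L - (3/2)(q_N) = 0.
Rearranging gives the reaction functions q_N = (437 - (3/2)q_L)/5 and q_L = (342 - (3/2)q_N)/9.
Solving the pair: q_N = 80, q_L = 74/3.

24.67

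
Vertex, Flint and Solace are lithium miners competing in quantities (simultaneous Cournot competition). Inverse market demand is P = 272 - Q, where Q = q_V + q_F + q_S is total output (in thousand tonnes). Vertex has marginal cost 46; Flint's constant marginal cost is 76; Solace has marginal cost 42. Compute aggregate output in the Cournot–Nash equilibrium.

Vertex's profit: π_V = (272 - Q)q_V - (46q_V). Setting ∂π_V/∂q_V = 0: 226 - 2q_V - (q_F + q_S) = 0.
Flint's first-order condition: 196 - 2q_F - (q_V + q_S) = 0.
Solace's profit: π_S = (272 - Q)q_S - (42q_S). Setting ∂π_S/∂q_S = 0: 230 - 2q_S - (q_V + q_F) = 0.
Adding the 3 conditions: 652 − 2Q − 2Q = 0, i.e. Q = 163.
Back-substituting: q_V = (226 − 163) = 63, q_F = (196 − 163) = 33, q_S = (230 − 163) = 67.
Total output Q = 63 + 33 + 67 = 163.

163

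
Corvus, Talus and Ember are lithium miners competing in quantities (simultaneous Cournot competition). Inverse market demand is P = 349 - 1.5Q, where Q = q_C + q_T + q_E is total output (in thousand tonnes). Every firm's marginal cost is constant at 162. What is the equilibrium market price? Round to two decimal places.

208.75

A representative firm's profit is π_i = q_i(349 - 1.5Q) - 162q_i.
Setting ∂π_i/∂q_i = 0 with rivals' quantities fixed: 187 - 3q_i - (3/2)·Σ_{j≠i} q_j = 0.
By symmetry each firm produces the same amount; substituting Σ_{j≠i} q_j = 2q_i yields q_i = 187/6.
Total output Q = 187/2, so price P = 349 - (3/2)·(187/2) = 835/4.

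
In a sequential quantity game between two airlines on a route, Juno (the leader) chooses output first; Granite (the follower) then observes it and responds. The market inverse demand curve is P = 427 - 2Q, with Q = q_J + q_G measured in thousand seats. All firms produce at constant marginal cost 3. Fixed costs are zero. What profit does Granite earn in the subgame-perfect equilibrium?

5618

Solve by backward induction. Given q_J, the follower Granite maximises π_G = (427 - 2q_J - 2q_G)q_G - 3q_G.
Follower FOC: 424 - 2q_J - 4q_G = 0, so q_G(q_J) = (424 - 2q_J)/4.
Juno substitutes q_G(q_J) into its own profit: π_J = q_J(427 - 2q_J - (424 - 2q_J)/2) - 3q_J = (215 - q_J)q_J - 3q_J.
Maximising: ∂π_J/∂q_J = 212 - 2q_J = 0, giving q_J = 106.
Then q_G = (424 - 2·106)/4 = 53.
Price P = 427 - 2·159 = 109.
Granite's profit: (109 - 3)·53 = 5618.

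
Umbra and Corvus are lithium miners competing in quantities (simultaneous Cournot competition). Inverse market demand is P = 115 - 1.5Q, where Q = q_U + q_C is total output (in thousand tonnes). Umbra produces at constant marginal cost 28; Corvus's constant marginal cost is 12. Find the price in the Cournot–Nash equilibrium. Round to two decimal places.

Umbra's profit: π_U = (115 - 1.5Q)q_U - (28q_U). Setting ∂π_U/∂q_U = 0: 87 - 3q_U - (3/2)(q_C) = 0.
Corvus's profit: π_C = (115 - 1.5Q)q_C - (12q_C). Setting ∂π_C/∂q_C = 0: 103 - 3q_C - (3/2)(q_U) = 0.
So q_U = (87 - (3/2)q_C)/3 and q_C = (103 - (3/2)q_U)/3.
Solving the pair: q_U = 142/9, q_C = 238/9.
Total output Q = 380/9, so price P = 115 - (3/2)·(380/9) = 155/3.

51.67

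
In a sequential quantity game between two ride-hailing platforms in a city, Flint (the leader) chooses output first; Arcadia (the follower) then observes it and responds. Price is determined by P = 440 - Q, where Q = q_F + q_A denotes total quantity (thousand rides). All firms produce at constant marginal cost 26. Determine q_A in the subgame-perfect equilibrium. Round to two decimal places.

103.50

The follower Arcadia best-responds to any q_F: π_A = (440 - Q)q_A - 26q_A.
Follower FOC: 414 - q_F - 2q_A = 0, so q_A(q_F) = (414 - q_F)/2.
The leader anticipates this reaction. Substituting into P = 440 - Q gives P = 233 - (1/2)q_F, so π_F = (233 - (1/2)q_F)q_F - 26q_F.
The leader's first-order condition 207 - q_F = 0 yields q_F = 207.
Then q_A = (414 - 207)/2 = 207/2.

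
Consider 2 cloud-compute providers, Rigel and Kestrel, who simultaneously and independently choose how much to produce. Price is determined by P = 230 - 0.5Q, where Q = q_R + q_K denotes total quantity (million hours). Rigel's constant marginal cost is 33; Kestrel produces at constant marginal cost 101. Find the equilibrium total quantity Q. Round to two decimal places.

Rigel's profit: π_R = (230 - 0.5Q)q_R - (33q_R). Setting ∂π_R/∂q_R = 0: 197 - q_R - (1/2)(q_K) = 0.
Kestrel's profit: π_K = (230 - 0.5Q)q_K - (101q_K). Setting ∂π_K/∂q_K = 0: 129 - q_K - (1/2)(q_R) = 0.
So q_R = (197 - (1/2)q_K) and q_K = (129 - (1/2)q_R).
Substituting one into the other gives q_R = 530/3 and q_K = 122/3.
Total output Q = 530/3 + 122/3 = 652/3.

217.33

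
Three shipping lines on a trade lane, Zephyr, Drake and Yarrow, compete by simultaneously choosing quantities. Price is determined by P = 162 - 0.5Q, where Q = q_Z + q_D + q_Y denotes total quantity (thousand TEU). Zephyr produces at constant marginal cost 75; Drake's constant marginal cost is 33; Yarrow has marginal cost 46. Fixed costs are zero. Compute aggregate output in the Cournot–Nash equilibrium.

166

Zephyr's profit: π_Z = (162 - 0.5Q)q_Z - (75q_Z). Setting ∂π_Z/∂q_Z = 0: 87 - q_Z - (1/2)(q_D + q_Y) = 0.
Drake's first-order condition: 129 - q_D - (1/2)(q_Z + q_Y) = 0.
Yarrow's profit: π_Y = (162 - 0.5Q)q_Y - (46q_Y). Setting ∂π_Y/∂q_Y = 0: 116 - q_Y - (1/2)(q_Z + q_D) = 0.
Adding the 3 conditions: 332 − Q − Q = 0, i.e. Q = 166.
Back-substituting: q_Z = (87 − 83)/(1/2) = 8, q_D = (129 − 83)/(1/2) = 92, q_Y = (116 − 83)/(1/2) = 66.
Total output Q = 8 + 92 + 66 = 166.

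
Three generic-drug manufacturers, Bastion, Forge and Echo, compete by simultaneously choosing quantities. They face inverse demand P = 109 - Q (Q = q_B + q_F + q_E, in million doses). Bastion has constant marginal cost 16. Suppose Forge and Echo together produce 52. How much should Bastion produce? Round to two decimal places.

20.50

With rivals' combined output fixed at 52, Bastion's profit is π_B = (109 - 52 - q_B)q_B - (16q_B) = (57 - q_B)q_B - (16q_B).
∂π_B/∂q_B = 41 - 2q_B = 0, so q_B = 41/2.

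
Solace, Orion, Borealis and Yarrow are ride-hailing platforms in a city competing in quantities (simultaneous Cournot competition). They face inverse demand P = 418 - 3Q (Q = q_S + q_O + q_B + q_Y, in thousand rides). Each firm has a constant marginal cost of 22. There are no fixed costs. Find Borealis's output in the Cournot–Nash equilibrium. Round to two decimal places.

Each firm earns π_i = (418 - 3Q)q_i - 22q_i.
Setting ∂π_i/∂q_i = 0 with rivals' quantities fixed: 396 - 6q_i - 3·Σ_{j≠i} q_j = 0.
With identical firms every q_j equals q_i, so Σ_{j≠i} q_j = 3q_i and 396 = 15q_i, giving q_i = 132/5.

26.40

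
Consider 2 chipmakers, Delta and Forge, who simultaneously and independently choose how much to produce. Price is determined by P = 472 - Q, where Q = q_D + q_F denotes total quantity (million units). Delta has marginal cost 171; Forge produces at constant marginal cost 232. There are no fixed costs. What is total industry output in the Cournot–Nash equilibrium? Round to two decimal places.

Delta's profit: π_D = (472 - Q)q_D - (171q_D). Setting ∂π_D/∂q_D = 0: 301 - 2q_D - (q_F) = 0.
Forge's first-order condition: 240 - 2q_F - (q_D) = 0.
So q_D = (301 - q_F)/2 and q_F = (240 - q_D)/2.
Substituting one into the other gives q_D = 362/3 and q_F = 179/3.
Total output Q = 362/3 + 179/3 = 541/3.

180.33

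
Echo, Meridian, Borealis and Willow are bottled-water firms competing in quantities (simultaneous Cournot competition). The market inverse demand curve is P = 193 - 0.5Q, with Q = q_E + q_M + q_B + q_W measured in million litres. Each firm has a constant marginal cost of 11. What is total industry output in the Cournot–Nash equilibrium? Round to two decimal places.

Each firm earns π_i = (193 - 0.5Q)q_i - 11q_i.
Setting ∂π_i/∂q_i = 0 with rivals' quantities fixed: 182 - q_i - (1/2)·Σ_{j≠i} q_j = 0.
By symmetry each firm produces the same amount; substituting Σ_{j≠i} q_j = 3q_i yields q_i = 182/(5/2) = 364/5.
Total output Q = 364/5 + 364/5 + 364/5 + 364/5 = 1456/5.

291.20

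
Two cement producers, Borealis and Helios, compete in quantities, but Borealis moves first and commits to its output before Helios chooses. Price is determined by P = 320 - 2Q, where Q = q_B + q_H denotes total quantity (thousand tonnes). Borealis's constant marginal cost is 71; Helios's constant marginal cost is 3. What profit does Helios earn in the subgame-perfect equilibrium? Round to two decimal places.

6412.78

Solve by backward induction. Given q_B, the follower Helios maximises π_H = (320 - 2q_B - 2q_H)q_H - 3q_H.
Follower FOC: 317 - 2q_B - 4q_H = 0, so q_H(q_B) = (317 - 2q_B)/4.
The leader anticipates this reaction. Substituting into P = 320 - 2Q gives P = 323/2 - q_B, so π_B = (323/2 - q_B)q_B - 71q_B.
The leader's first-order condition 181/2 - 2q_B = 0 yields q_B = 181/4.
Then q_H = (317 - 2·(181/4))/4 = 453/8.
Price P = 320 - 2·(815/8) = 465/4.
Helios's profit: (465/4 - 3)·(453/8) = 6412.7813.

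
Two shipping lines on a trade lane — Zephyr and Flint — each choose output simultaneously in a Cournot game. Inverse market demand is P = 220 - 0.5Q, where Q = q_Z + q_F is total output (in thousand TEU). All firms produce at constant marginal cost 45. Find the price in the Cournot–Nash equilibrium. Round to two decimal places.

Each firm earns π_i = (220 - 0.5Q)q_i - 45q_i.
Setting ∂π_i/∂q_i = 0 with rivals' quantities fixed: 175 - q_i - (1/2)q_j = 0.
With identical firms every q_j equals q_i, so q_j = q_i and 175 = (3/2)q_i, giving q_i = 350/3.
Total output Q = 700/3, so price P = 220 - (1/2)·(700/3) = 310/3.

103.33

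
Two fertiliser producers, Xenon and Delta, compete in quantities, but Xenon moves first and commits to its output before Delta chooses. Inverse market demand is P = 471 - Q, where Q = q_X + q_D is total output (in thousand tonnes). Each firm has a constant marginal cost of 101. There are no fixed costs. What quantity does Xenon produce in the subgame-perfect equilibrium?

The follower Delta best-responds to any q_X: π_D = (471 - Q)q_D - 101q_D.
∂π_D/∂q_D = 370 - q_X - 2q_D = 0 gives the reaction function q_D = (370 - q_X)/2.
Xenon substitutes q_D(q_X) into its own profit: π_X = q_X(471 - q_X - (370 - q_X)/2) - 101q_X = (286 - (1/2)q_X)q_X - 101q_X.
The leader's first-order condition 185 - q_X = 0 yields q_X = 185.
Then q_D = (370 - 185)/2 = 185/2.

185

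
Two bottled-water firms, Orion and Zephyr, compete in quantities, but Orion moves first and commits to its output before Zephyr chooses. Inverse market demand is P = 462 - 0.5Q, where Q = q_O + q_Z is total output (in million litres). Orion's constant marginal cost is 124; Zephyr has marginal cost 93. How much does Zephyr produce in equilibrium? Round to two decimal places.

The follower Zephyr best-responds to any q_O: π_Z = (462 - 0.5Q)q_Z - 93q_Z.
∂π_Z/∂q_Z = 369 - (1/2)q_O - q_Z = 0 gives the reaction function q_Z = (369 - (1/2)q_O).
Orion substitutes q_Z(q_O) into its own profit: π_O = q_O(462 - (1/2)q_O - (369 - (1/2)q_O)/2) - 124q_O = (555/2 - (1/4)q_O)q_O - 124q_O.
The leader's first-order condition 307/2 - (1/2)q_O = 0 yields q_O = 307.
Then q_Z = (369 - (1/2)·307) = 431/2.

215.50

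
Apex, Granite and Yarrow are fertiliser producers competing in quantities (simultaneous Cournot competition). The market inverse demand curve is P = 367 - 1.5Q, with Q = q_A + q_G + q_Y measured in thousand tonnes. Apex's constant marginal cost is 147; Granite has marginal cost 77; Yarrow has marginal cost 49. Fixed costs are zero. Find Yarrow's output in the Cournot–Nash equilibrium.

74

Apex's profit: π_A = (367 - 1.5Q)q_A - (147q_A). Setting ∂π_A/∂q_A = 0: 220 - 3q_A - (3/2)(q_G + q_Y) = 0.
Granite's first-order condition: 290 - 3q_G - (3/2)(q_A + q_Y) = 0.
Yarrow's profit: π_Y = (367 - 1.5Q)q_Y - (49q_Y). Setting ∂π_Y/∂q_Y = 0: 318 - 3q_Y - (3/2)(q_A + q_G) = 0.
Summing all 3 equations gives 828 − 6Q = 0, hence Q = 138.
Back-substituting: q_A = (220 − 207)/(3/2) = 26/3, q_G = (290 − 207)/(3/2) = 166/3, q_Y = (318 − 207)/(3/2) = 74.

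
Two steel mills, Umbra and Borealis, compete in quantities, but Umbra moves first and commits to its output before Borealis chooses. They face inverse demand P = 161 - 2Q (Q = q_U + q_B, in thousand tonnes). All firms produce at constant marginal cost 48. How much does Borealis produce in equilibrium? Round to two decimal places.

Solve by backward induction. Given q_U, the follower Borealis maximises π_B = (161 - 2q_U - 2q_B)q_B - 48q_B.
Follower FOC: 113 - 2q_U - 4q_B = 0, so q_B(q_U) = (113 - 2q_U)/4.
The leader anticipates this reaction. Substituting into P = 161 - 2Q gives P = 209/2 - q_U, so π_U = (209/2 - q_U)q_U - 48q_U.
The leader's first-order condition 113/2 - 2q_U = 0 yields q_U = 113/4.
Then q_B = (113 - 2·(113/4))/4 = 113/8.

14.13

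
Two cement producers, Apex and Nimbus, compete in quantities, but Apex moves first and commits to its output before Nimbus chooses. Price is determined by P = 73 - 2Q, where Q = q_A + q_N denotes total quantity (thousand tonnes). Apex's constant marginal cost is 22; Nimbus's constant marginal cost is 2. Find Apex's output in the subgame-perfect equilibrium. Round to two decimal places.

Solve by backward induction. Given q_A, the follower Nimbus maximises π_N = (73 - 2q_A - 2q_N)q_N - 2q_N.
Setting the follower's marginal profit to zero, 71 - 2q_A - 4q_N = 0, i.e. q_N = (71 - 2q_A)/4.
Apex substitutes q_N(q_A) into its own profit: π_A = q_A(73 - 2q_A - (71 - 2q_A)/2) - 22q_A = (75/2 - q_A)q_A - 22q_A.
Maximising: ∂π_A/∂q_A = 31/2 - 2q_A = 0, giving q_A = 31/4.
Then q_N = (71 - 2·(31/4))/4 = 111/8.

7.75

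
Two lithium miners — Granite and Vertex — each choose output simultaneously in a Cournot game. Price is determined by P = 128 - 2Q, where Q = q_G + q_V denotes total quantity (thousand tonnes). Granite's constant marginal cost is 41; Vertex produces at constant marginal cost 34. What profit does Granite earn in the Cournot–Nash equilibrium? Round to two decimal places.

Granite's profit: π_G = (128 - 2Q)q_G - (41q_G). Setting ∂π_G/∂q_G = 0: 87 - 4q_G - 2(q_V) = 0.
Vertex's first-order condition: 94 - 4q_V - 2(q_G) = 0.
Best responses: q_G = (87 - 2q_V)/4, q_V = (94 - 2q_G)/4.
Substituting one into the other gives q_G = 40/3 and q_V = 101/6.
Price P = 128 - 2·(181/6) = 203/3.
Granite's profit: (203/3 - 41)·(40/3) = 355.5556.

355.56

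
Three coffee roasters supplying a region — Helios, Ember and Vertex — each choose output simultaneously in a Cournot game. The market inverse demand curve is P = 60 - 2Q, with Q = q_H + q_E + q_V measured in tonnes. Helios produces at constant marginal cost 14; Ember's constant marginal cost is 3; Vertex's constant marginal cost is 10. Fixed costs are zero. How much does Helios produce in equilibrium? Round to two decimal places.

3.88

Helios's profit: π_H = (60 - 2Q)q_H - (14q_H). Setting ∂π_H/∂q_H = 0: 46 - 4q_H - 2(q_E + q_V) = 0.
Ember's profit: π_E = (60 - 2Q)q_E - (3q_E). Setting ∂π_E/∂q_E = 0: 57 - 4q_E - 2(q_H + q_V) = 0.
Vertex's profit: π_V = (60 - 2Q)q_V - (10q_V). Setting ∂π_V/∂q_V = 0: 50 - 4q_V - 2(q_H + q_E) = 0.
Summing all 3 equations gives 153 − 8Q = 0, hence Q = 153/8.
Back-substituting: q_H = (46 − 153/4)/2 = 31/8, q_E = (57 − 153/4)/2 = 75/8, q_V = (50 − 153/4)/2 = 47/8.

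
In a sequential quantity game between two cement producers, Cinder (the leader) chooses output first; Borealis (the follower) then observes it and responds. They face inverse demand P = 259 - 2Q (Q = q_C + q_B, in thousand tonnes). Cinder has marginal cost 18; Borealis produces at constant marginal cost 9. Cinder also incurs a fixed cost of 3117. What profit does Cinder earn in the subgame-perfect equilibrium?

247

Solve by backward induction. Given q_C, the follower Borealis maximises π_B = (259 - 2q_C - 2q_B)q_B - 9q_B.
Follower FOC: 250 - 2q_C - 4q_B = 0, so q_B(q_C) = (250 - 2q_C)/4.
Cinder substitutes q_B(q_C) into its own profit: π_C = q_C(259 - 2q_C - (250 - 2q_C)/2) - 18q_C = (134 - q_C)q_C - 18q_C.
Leader FOC: 116 - 2q_C = 0, so q_C = 58.
Then q_B = (250 - 2·58)/4 = 67/2.
Price P = 259 - 2·(183/2) = 76.
Cinder's profit: (76 - 18)·58 - 3117 = 247.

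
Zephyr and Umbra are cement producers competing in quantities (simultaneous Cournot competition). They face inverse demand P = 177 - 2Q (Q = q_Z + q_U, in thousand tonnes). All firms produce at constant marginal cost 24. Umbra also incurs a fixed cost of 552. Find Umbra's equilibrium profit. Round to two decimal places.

748.50

A representative firm's profit is π_i = q_i(177 - 2Q) - 24q_i.
First-order condition (treating rivals' output as given): 153 - 4q_i - 2q_j = 0.
By symmetry each firm produces the same amount; substituting q_j = q_i yields q_i = 153/6 = 51/2.
Price P = 177 - 2·51 = 75.
Umbra's profit: (75 - 24)·(51/2) - 552 = 1497/2.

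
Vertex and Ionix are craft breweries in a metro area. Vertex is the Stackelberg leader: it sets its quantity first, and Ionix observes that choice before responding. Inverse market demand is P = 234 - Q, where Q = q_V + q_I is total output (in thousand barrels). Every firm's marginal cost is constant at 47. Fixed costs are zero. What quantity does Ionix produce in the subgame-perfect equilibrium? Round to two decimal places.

46.75

The follower Ionix best-responds to any q_V: π_I = (234 - Q)q_I - 47q_I.
Follower FOC: 187 - q_V - 2q_I = 0, so q_I(q_V) = (187 - q_V)/2.
The leader anticipates this reaction. Substituting into P = 234 - Q gives P = 281/2 - (1/2)q_V, so π_V = (281/2 - (1/2)q_V)q_V - 47q_V.
Leader FOC: 187/2 - q_V = 0, so q_V = 187/2.
Then q_I = (187 - 187/2)/2 = 187/4.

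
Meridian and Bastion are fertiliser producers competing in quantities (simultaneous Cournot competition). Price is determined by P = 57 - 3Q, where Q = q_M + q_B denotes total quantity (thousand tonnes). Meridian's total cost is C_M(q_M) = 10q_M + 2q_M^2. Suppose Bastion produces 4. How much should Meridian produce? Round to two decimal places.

3.50

With the rival's output fixed at 4, Meridian's profit is π_M = (57 - 3·4 - 3q_M)q_M - (10q_M + 2q_M²) = (45 - 3q_M)q_M - (10q_M + 2q_M²).
∂π_M/∂q_M = 35 - 10q_M = 0, so q_M = 7/2.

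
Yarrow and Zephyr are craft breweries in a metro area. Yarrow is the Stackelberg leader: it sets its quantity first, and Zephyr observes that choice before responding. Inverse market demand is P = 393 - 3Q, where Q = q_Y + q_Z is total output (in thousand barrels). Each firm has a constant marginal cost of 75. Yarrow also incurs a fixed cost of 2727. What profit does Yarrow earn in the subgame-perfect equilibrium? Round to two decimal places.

1486.50

Solve by backward induction. Given q_Y, the follower Zephyr maximises π_Z = (393 - 3q_Y - 3q_Z)q_Z - 75q_Z.
∂π_Z/∂q_Z = 318 - 3q_Y - 6q_Z = 0 gives the reaction function q_Z = (318 - 3q_Y)/6.
The leader anticipates this reaction. Substituting into P = 393 - 3Q gives P = 234 - (3/2)q_Y, so π_Y = (234 - (3/2)q_Y)q_Y - 75q_Y.
Leader FOC: 159 - 3q_Y = 0, so q_Y = 53.
Then q_Z = (318 - 3·53)/6 = 53/2.
Price P = 393 - 3·(159/2) = 309/2.
Yarrow's profit: (309/2 - 75)·53 - 2727 = 1486.5000.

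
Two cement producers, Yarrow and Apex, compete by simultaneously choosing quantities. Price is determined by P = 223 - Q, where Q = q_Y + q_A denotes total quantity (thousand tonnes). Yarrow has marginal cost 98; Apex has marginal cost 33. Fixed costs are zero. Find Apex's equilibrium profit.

7225

Yarrow's profit: π_Y = (223 - Q)q_Y - (98q_Y). Setting ∂π_Y/∂q_Y = 0: 125 - 2q_Y - (q_A) = 0.
Apex's first-order condition: 190 - 2q_A - (q_Y) = 0.
So q_Y = (125 - q_A)/2 and q_A = (190 - q_Y)/2.
Substituting one into the other gives q_Y = 20 and q_A = 85.
Price P = 223 - 105 = 118.
Apex's profit: (118 - 33)·85 = 7225.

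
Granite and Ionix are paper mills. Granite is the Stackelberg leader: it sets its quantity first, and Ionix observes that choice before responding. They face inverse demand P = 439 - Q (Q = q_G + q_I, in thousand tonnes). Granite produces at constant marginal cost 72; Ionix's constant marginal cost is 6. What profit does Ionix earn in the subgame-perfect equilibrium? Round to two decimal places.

Solve by backward induction. Given q_G, the follower Ionix maximises π_I = (439 - q_G - q_I)q_I - 6q_I.
∂π_I/∂q_I = 433 - q_G - 2q_I = 0 gives the reaction function q_I = (433 - q_G)/2.
Granite substitutes q_I(q_G) into its own profit: π_G = q_G(439 - q_G - (433 - q_G)/2) - 72q_G = (445/2 - (1/2)q_G)q_G - 72q_G.
Maximising: ∂π_G/∂q_G = 301/2 - q_G = 0, giving q_G = 301/2.
Then q_I = (433 - 301/2)/2 = 565/4.
Price P = 439 - 1167/4 = 589/4.
Ionix's profit: (589/4 - 6)·(565/4) = 19951.5625.

19951.56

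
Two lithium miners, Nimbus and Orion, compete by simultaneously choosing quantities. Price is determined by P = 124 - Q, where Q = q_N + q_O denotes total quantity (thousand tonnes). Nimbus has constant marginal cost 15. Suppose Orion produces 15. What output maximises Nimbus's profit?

With the rival's output fixed at 15, Nimbus's profit is π_N = (124 - 15 - q_N)q_N - (15q_N) = (109 - q_N)q_N - (15q_N).
∂π_N/∂q_N = 94 - 2q_N = 0, so q_N = 47.

47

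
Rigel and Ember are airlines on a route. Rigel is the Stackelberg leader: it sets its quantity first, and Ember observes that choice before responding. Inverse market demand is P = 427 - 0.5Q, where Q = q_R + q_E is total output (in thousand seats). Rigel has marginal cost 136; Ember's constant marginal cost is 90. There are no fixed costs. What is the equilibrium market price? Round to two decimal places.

197.25

Solve by backward induction. Given q_R, the follower Ember maximises π_E = (427 - (1/2)q_R - (1/2)q_E)q_E - 90q_E.
∂π_E/∂q_E = 337 - (1/2)q_R - q_E = 0 gives the reaction function q_E = (337 - (1/2)q_R).
The leader anticipates this reaction. Substituting into P = 427 - 0.5Q gives P = 517/2 - (1/4)q_R, so π_R = (517/2 - (1/4)q_R)q_R - 136q_R.
The leader's first-order condition 245/2 - (1/2)q_R = 0 yields q_R = 245.
Then q_E = (337 - (1/2)·245) = 429/2.
Total output Q = 919/2, so price P = 427 - (1/2)·(919/2) = 789/4.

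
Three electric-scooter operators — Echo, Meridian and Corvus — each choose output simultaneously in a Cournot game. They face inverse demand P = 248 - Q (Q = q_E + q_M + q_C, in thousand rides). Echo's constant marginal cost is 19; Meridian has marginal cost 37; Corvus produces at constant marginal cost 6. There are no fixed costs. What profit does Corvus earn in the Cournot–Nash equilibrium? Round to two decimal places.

Echo's profit: π_E = (248 - Q)q_E - (19q_E). Setting ∂π_E/∂q_E = 0: 229 - 2q_E - (q_M + q_C) = 0.
Meridian's profit: π_M = (248 - Q)q_M - (37q_M). Setting ∂π_M/∂q_M = 0: 211 - 2q_M - (q_E + q_C) = 0.
Corvus's profit: π_C = (248 - Q)q_C - (6q_C). Setting ∂π_C/∂q_C = 0: 242 - 2q_C - (q_E + q_M) = 0.
Adding the 3 first-order conditions: 682 − 4Q = 0, so Q = 341/2.
Back-substituting: q_E = (229 − 341/2) = 117/2, q_M = (211 − 341/2) = 81/2, q_C = (242 − 341/2) = 143/2.
Price P = 248 - 341/2 = 155/2.
Corvus's profit: (155/2 - 6)·(143/2) = 5112.2500.

5112.25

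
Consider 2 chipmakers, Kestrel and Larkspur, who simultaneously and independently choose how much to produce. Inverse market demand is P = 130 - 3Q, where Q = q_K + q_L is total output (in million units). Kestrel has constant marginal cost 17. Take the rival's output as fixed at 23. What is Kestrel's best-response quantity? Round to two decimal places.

With the rival's output fixed at 23, Kestrel's profit is π_K = (130 - 3·23 - 3q_K)q_K - (17q_K) = (61 - 3q_K)q_K - (17q_K).
∂π_K/∂q_K = 44 - 6q_K = 0, so q_K = 22/3.

7.33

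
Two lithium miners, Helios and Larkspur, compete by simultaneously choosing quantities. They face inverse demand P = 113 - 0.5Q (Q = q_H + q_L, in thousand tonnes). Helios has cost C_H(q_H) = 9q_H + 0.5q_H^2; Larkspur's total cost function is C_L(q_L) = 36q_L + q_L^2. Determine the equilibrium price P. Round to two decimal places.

Helios's profit: π_H = (113 - 0.5Q)q_H - (9q_H + (1/2)q_H²). Setting ∂π_H/∂q_H = 0: 104 - 2q_H - (1/2)(q_L) = 0.
Larkspur's profit: π_L = (113 - 0.5Q)q_L - (36q_L + q_L²). Setting ∂π_L/∂q_L = 0: 77 - 3q_L - (1/2)(q_H) = 0.
Best responses: q_H = (104 - (1/2)q_L)/2, q_L = (77 - (1/2)q_H)/3.
Substituting one into the other gives q_H = 1094/23 and q_L = 408/23.
Total output Q = 1502/23, so price P = 113 - (1/2)·(1502/23) = 1848/23.

80.35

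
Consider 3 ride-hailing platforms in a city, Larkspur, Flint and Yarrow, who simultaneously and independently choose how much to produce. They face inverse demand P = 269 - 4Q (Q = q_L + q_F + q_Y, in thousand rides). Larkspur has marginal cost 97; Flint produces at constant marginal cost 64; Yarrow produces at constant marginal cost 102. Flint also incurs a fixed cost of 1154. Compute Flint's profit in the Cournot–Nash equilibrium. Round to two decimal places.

36.25

Larkspur's profit: π_L = (269 - 4Q)q_L - (97q_L). Setting ∂π_L/∂q_L = 0: 172 - 8q_L - 4(q_F + q_Y) = 0.
Flint's first-order condition: 205 - 8q_F - 4(q_L + q_Y) = 0.
Yarrow's profit: π_Y = (269 - 4Q)q_Y - (102q_Y). Setting ∂π_Y/∂q_Y = 0: 167 - 8q_Y - 4(q_L + q_F) = 0.
Adding the 3 first-order conditions: 544 − 16Q = 0, so Q = 34.
Back-substituting: q_L = (172 − 136)/4 = 9, q_F = (205 − 136)/4 = 69/4, q_Y = (167 − 136)/4 = 31/4.
Price P = 269 - 4·34 = 133.
Flint's profit: (133 - 64)·(69/4) - 1154 = 145/4.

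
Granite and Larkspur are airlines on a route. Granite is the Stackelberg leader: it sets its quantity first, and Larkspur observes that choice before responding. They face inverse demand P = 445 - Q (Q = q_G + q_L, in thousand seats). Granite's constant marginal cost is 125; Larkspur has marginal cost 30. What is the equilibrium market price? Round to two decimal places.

The follower Larkspur best-responds to any q_G: π_L = (445 - Q)q_L - 30q_L.
Setting the follower's marginal profit to zero, 415 - q_G - 2q_L = 0, i.e. q_L = (415 - q_G)/2.
The leader anticipates this reaction. Substituting into P = 445 - Q gives P = 475/2 - (1/2)q_G, so π_G = (475/2 - (1/2)q_G)q_G - 125q_G.
The leader's first-order condition 225/2 - q_G = 0 yields q_G = 225/2.
Then q_L = (415 - 225/2)/2 = 605/4.
Total output Q = 1055/4, so price P = 445 - 1055/4 = 725/4.

181.25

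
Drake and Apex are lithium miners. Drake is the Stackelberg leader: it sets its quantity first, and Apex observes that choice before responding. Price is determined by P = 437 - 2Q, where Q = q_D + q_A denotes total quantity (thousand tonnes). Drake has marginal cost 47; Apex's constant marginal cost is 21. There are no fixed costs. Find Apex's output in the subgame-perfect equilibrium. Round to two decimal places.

58.50

The follower Apex best-responds to any q_D: π_A = (437 - 2Q)q_A - 21q_A.
Setting the follower's marginal profit to zero, 416 - 2q_D - 4q_A = 0, i.e. q_A = (416 - 2q_D)/4.
Drake substitutes q_A(q_D) into its own profit: π_D = q_D(437 - 2q_D - (416 - 2q_D)/2) - 47q_D = (229 - q_D)q_D - 47q_D.
Leader FOC: 182 - 2q_D = 0, so q_D = 91.
Then q_A = (416 - 2·91)/4 = 117/2.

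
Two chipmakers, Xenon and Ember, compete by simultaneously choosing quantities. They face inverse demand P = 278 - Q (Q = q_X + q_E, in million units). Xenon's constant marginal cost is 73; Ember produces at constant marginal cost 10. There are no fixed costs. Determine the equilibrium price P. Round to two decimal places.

120.33

Xenon's profit: π_X = (278 - Q)q_X - (73q_X). Setting ∂π_X/∂q_X = 0: 205 - 2q_X - (q_E) = 0.
Ember's profit: π_E = (278 - Q)q_E - (10q_E). Setting ∂π_E/∂q_E = 0: 268 - 2q_E - (q_X) = 0.
Rearranging gives the reaction functions q_X = (205 - q_E)/2 and q_E = (268 - q_X)/2.
Solving the pair: q_X = 142/3, q_E = 331/3.
Total output Q = 473/3, so price P = 278 - 473/3 = 361/3.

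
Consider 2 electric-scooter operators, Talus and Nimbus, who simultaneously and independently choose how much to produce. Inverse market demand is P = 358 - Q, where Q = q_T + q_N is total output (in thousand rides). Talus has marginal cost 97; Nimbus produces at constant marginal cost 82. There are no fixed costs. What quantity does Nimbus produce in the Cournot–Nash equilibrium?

Talus's profit: π_T = (358 - Q)q_T - (97q_T). Setting ∂π_T/∂q_T = 0: 261 - 2q_T - (q_N) = 0.
Nimbus's first-order condition: 276 - 2q_N - (q_T) = 0.
Best responses: q_T = (261 - q_N)/2, q_N = (276 - q_T)/2.
Substituting one into the other gives q_T = 82 and q_N = 97.

97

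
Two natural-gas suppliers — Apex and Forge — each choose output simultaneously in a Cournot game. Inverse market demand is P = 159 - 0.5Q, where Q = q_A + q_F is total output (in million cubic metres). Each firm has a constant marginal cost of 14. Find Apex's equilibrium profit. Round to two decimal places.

4672.22

Each firm earns π_i = (159 - 0.5Q)q_i - 14q_i.
Setting ∂π_i/∂q_i = 0 with rivals' quantities fixed: 145 - q_i - (1/2)q_j = 0.
With identical firms every q_j equals q_i, so q_j = q_i and 145 = (3/2)q_i, giving q_i = 290/3.
Price P = 159 - (1/2)·(580/3) = 187/3.
Apex's profit: (187/3 - 14)·(290/3) = 4672.2222.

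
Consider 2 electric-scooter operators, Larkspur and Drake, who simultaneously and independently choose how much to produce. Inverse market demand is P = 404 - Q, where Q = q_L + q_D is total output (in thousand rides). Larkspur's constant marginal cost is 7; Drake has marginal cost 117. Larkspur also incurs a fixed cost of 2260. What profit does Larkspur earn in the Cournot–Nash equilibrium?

26301

Larkspur's profit: π_L = (404 - Q)q_L - (7q_L). Setting ∂π_L/∂q_L = 0: 397 - 2q_L - (q_D) = 0.
Drake's profit: π_D = (404 - Q)q_D - (117q_D). Setting ∂π_D/∂q_D = 0: 287 - 2q_D - (q_L) = 0.
So q_L = (397 - q_D)/2 and q_D = (287 - q_L)/2.
Substituting one into the other gives q_L = 169 and q_D = 59.
Price P = 404 - 228 = 176.
Larkspur's profit: (176 - 7)·169 - 2260 = 26301.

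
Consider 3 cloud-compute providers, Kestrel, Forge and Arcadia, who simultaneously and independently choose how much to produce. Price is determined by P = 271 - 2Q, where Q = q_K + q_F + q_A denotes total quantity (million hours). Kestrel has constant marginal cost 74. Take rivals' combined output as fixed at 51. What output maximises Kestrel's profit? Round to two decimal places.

23.75

With rivals' combined output fixed at 51, Kestrel's profit is π_K = (271 - 2·51 - 2q_K)q_K - (74q_K) = (169 - 2q_K)q_K - (74q_K).
∂π_K/∂q_K = 95 - 4q_K = 0, so q_K = 95/4.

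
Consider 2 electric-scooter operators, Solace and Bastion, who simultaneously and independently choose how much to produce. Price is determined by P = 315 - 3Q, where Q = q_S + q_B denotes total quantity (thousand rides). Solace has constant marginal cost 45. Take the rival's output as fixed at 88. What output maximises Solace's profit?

1

With the rival's output fixed at 88, Solace's profit is π_S = (315 - 3·88 - 3q_S)q_S - (45q_S) = (51 - 3q_S)q_S - (45q_S).
∂π_S/∂q_S = 6 - 6q_S = 0, so q_S = 1.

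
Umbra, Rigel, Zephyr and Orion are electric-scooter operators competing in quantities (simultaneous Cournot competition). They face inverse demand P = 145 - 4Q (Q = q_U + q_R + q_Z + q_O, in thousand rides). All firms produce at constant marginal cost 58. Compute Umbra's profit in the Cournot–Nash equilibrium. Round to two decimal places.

Each firm earns π_i = (145 - 4Q)q_i - 58q_i.
Setting ∂π_i/∂q_i = 0 with rivals' quantities fixed: 87 - 8q_i - 4·Σ_{j≠i} q_j = 0.
With identical firms every q_j equals q_i, so Σ_{j≠i} q_j = 3q_i and 87 = 20q_i, giving q_i = 87/20.
Price P = 145 - 4·(87/5) = 377/5.
Umbra's profit: (377/5 - 58)·(87/20) = 75.6900.

75.69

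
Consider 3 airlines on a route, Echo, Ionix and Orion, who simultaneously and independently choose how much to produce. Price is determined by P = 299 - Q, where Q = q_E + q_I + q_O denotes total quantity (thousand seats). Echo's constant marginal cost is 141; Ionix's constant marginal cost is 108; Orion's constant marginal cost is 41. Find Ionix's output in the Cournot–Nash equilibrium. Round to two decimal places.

39.25

Echo's profit: π_E = (299 - Q)q_E - (141q_E). Setting ∂π_E/∂q_E = 0: 158 - 2q_E - (q_I + q_O) = 0.
Ionix's first-order condition: 191 - 2q_I - (q_E + q_O) = 0.
Orion's profit: π_O = (299 - Q)q_O - (41q_O). Setting ∂π_O/∂q_O = 0: 258 - 2q_O - (q_E + q_I) = 0.
Adding the 3 conditions: 607 − 2Q − 2Q = 0, i.e. Q = 607/4.
Back-substituting: q_E = (158 − 607/4) = 25/4, q_I = (191 − 607/4) = 157/4, q_O = (258 − 607/4) = 425/4.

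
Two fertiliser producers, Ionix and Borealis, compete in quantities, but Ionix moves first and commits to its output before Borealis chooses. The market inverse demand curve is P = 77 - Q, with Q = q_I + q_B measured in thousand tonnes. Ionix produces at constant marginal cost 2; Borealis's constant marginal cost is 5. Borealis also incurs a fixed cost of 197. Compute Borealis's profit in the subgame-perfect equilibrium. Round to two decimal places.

75.25

Solve by backward induction. Given q_I, the follower Borealis maximises π_B = (77 - q_I - q_B)q_B - 5q_B.
∂π_B/∂q_B = 72 - q_I - 2q_B = 0 gives the reaction function q_B = (72 - q_I)/2.
Ionix substitutes q_B(q_I) into its own profit: π_I = q_I(77 - q_I - (72 - q_I)/2) - 2q_I = (41 - (1/2)q_I)q_I - 2q_I.
Leader FOC: 39 - q_I = 0, so q_I = 39.
Then q_B = (72 - 39)/2 = 33/2.
Price P = 77 - 111/2 = 43/2.
Borealis's profit: (43/2 - 5)·(33/2) - 197 = 301/4.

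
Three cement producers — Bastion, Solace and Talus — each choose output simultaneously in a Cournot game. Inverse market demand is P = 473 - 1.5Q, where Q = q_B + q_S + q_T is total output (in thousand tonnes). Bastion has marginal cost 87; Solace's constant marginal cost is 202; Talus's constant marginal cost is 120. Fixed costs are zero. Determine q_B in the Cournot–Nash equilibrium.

Bastion's profit: π_B = (473 - 1.5Q)q_B - (87q_B). Setting ∂π_B/∂q_B = 0: 386 - 3q_B - (3/2)(q_S + q_T) = 0.
Solace's profit: π_S = (473 - 1.5Q)q_S - (202q_S). Setting ∂π_S/∂q_S = 0: 271 - 3q_S - (3/2)(q_B + q_T) = 0.
Talus's profit: π_T = (473 - 1.5Q)q_T - (120q_T). Setting ∂π_T/∂q_T = 0: 353 - 3q_T - (3/2)(q_B + q_S) = 0.
Adding the 3 first-order conditions: 1010 − 6Q = 0, so Q = 505/3.
Back-substituting: q_B = (386 − 505/2)/(3/2) = 89, q_S = (271 − 505/2)/(3/2) = 37/3, q_T = (353 − 505/2)/(3/2) = 67.

89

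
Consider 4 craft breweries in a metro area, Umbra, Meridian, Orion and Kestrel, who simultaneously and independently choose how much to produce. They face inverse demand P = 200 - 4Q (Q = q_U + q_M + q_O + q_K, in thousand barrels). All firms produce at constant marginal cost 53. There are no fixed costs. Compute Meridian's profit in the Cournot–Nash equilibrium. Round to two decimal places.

A representative firm's profit is π_i = q_i(200 - 4Q) - 53q_i.
First-order condition (treating rivals' output as given): 147 - 8q_i - 4·Σ_{j≠i} q_j = 0.
By symmetry each firm produces the same amount; substituting Σ_{j≠i} q_j = 3q_i yields q_i = 147/20.
Price P = 200 - 4·(147/5) = 412/5.
Meridian's profit: (412/5 - 53)·(147/20) = 216.0900.

216.09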